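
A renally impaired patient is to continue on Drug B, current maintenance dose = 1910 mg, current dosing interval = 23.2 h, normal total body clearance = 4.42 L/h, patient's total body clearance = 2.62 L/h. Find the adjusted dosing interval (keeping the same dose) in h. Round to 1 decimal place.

To keep the same average steady-state level, dosing rate must scale with clearance.
CL ratio = 2.62 / 4.42 = 0.5928
New interval (same dose) = 23.2 / 0.5928 = 39.14 h

39.1 h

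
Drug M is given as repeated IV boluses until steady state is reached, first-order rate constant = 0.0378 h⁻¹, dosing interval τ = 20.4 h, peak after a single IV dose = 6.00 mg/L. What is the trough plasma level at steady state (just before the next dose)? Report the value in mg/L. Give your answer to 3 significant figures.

e^(−kτ) = e^(−0.03780 × 20.4) = 0.4625
Accumulation ratio R = 1 / (1 − e^(−kτ)) = 1 / (1 − 0.4625) = 1.860
Steady-state trough = C₀ × R × e^(−kτ) = 6.00 × 1.860 × 0.4625 = 5.162 mg/L

5.16 mg/L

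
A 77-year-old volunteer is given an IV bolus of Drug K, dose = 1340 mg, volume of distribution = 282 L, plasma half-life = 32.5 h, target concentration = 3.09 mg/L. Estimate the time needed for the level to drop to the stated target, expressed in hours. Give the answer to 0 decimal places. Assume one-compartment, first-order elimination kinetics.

20 h

C₀ = Dose / Vd = 1340 / 282 = 4.752 mg/L
k = ln2 / t½ = 0.693147 / 32.5 = 0.02133 h⁻¹
t = ln(C₀ / C) / k = ln(4.752 / 3.09) / 0.02133
  = ln(1.538) / 0.02133 = 0.4305 / 0.02133 = 20.18 h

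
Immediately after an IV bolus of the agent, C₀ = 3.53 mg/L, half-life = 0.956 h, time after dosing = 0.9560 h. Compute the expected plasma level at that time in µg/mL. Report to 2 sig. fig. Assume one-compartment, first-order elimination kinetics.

k = ln2 / t½ = 0.693147 / 0.956 = 0.7250 h⁻¹
t / t½ = 0.9560 / 0.956 = 1 half-lives
C = C₀ × (1/2)^1 = 3.530 × 0.5000 = 1.765 mg/L
(1.765 mg/L = 1.765 µg/mL)

1.8 µg/mL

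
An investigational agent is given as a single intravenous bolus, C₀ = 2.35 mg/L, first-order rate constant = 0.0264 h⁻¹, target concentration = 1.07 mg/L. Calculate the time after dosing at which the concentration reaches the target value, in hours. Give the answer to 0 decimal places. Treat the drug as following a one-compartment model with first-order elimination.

30 h

t = ln(C₀ / C) / k = ln(2.350 / 1.07) / 0.02640
  = ln(2.196) / 0.02640 = 0.7866 / 0.02640 = 29.80 h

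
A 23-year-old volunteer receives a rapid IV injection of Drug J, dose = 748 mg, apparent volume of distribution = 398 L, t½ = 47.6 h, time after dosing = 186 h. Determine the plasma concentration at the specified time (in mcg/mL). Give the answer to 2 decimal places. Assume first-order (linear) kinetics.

C₀ = Dose / Vd = 748.0 / 398 = 1.879 mg/L
k = ln2 / t½ = 0.693147 / 47.6 = 0.01456 h⁻¹
C = C₀ · e^(−k·t) = 1.879 × e^(−0.01456 × 186)
  = 1.879 × 0.06666 = 0.1253 mg/L
(0.1253 mg/L = 0.1253 mcg/mL)

0.13 mcg/mL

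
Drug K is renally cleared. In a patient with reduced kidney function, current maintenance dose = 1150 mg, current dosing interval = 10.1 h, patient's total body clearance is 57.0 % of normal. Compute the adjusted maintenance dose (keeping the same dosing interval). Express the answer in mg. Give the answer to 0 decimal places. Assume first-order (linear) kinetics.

To keep the same average steady-state level, dosing rate must scale with clearance.
CL ratio = 57.0 / 100 = 0.5700
New dose (same interval) = 1150 × 0.5700 = 655.5 mg

656 mg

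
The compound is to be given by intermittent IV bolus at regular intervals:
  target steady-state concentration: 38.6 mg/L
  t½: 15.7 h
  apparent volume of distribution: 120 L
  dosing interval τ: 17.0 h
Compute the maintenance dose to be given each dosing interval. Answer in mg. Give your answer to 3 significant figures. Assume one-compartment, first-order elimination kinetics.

k = ln2 / t½ = 0.693147 / 15.7 = 0.04415 h⁻¹
CL = k × Vd = 0.04415 × 120 = 5.298 L/h
At steady state, Dose/τ = Css × CL.
Dose = Css × CL × τ = 38.6 × 5.298 × 17.0 = 3477 mg

3480 mg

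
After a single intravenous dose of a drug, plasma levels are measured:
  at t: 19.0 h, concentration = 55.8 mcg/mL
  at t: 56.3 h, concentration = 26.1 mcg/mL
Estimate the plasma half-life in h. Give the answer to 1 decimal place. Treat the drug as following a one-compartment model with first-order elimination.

34.0 h

k = ln(C₁/C₂) / (t₂ − t₁) = ln(55.8/26.1) / (56.3 − 19.0)
  = 0.7598 / 37.30 = 0.02037 h⁻¹
t½ = ln2 / k = 0.693147 / 0.02037 = 34.03 h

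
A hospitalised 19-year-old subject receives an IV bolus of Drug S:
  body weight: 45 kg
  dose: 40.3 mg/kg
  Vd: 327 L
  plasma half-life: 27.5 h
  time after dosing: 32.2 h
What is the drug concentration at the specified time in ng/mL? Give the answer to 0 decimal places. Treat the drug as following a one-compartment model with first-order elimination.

2463 ng/mL

Total dose = 40.3 × 45 = 1814 mg
C₀ = Dose / Vd = 1814 / 327 = 5.547 mg/L
k = ln2 / t½ = 0.693147 / 27.5 = 0.02521 h⁻¹
C = C₀ · e^(−k·t) = 5.547 × e^(−0.02521 × 32.2)
  = 5.547 × 0.4441 = 2.463 mg/L
Convert: 2.463 mg/L × 1000 = 2463 ng/mL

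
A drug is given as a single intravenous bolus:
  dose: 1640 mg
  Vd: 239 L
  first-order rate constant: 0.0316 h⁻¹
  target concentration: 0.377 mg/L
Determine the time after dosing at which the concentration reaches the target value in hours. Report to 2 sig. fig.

92 h

C₀ = Dose / Vd = 1640 / 239 = 6.862 mg/L
t = ln(C₀ / C) / k = ln(6.862 / 0.377) / 0.03160
  = ln(18.20) / 0.03160 = 2.901 / 0.03160 = 91.80 h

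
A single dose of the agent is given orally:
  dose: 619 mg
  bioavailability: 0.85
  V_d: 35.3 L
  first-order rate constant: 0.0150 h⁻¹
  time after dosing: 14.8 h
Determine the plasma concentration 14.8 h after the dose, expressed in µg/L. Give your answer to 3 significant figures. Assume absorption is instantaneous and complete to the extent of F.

Amount reaching circulation = F × Dose = 0.85 × 619.0 = 526.2 mg
C₀ = F·Dose / Vd = 526.2 / 35.3 = 14.91 mg/L
C = C₀ · e^(−k·t) = 14.91 × e^(−0.01500 × 14.8)
  = 14.91 × 0.8009 = 11.94 mg/L
Convert: 11.94 mg/L × 1000 = 11940 µg/L

11900 µg/L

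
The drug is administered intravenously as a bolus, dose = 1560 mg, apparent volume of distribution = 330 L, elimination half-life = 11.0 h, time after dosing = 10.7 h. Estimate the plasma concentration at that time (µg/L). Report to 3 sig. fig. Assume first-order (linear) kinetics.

C₀ = Dose / Vd = 1560 / 330 = 4.727 mg/L
k = ln2 / t½ = 0.693147 / 11.0 = 0.06301 h⁻¹
C = C₀ · e^(−k·t) = 4.727 × e^(−0.06301 × 10.7)
  = 4.727 × 0.5096 = 2.409 mg/L
Convert: 2.409 mg/L × 1000 = 2409 µg/L

2410 µg/L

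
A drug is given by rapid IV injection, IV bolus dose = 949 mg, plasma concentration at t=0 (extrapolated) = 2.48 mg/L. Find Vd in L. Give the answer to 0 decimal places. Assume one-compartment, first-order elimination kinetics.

Vd = Dose / C₀ = 949.0 / 2.48 = 382.7 L

383 L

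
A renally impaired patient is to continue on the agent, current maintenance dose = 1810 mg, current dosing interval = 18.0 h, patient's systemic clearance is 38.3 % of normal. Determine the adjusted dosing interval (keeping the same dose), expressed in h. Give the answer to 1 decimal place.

To keep the same average steady-state level, dosing rate must scale with clearance.
CL ratio = 38.3 / 100 = 0.3830
New interval (same dose) = 18.0 / 0.3830 = 47.00 h

47.0 h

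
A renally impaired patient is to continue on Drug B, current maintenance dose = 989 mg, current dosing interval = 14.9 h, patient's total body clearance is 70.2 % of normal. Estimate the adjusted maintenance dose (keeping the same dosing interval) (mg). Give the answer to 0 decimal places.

694 mg

To keep the same average steady-state level, dosing rate must scale with clearance.
CL ratio = 70.2 / 100 = 0.7020
New dose (same interval) = 989 × 0.7020 = 694.3 mg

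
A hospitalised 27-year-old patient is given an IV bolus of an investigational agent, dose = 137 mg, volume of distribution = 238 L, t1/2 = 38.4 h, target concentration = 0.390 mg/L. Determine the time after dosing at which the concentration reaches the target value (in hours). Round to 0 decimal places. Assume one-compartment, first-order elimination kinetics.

C₀ = Dose / Vd = 137.0 / 238 = 0.5756 mg/L
k = ln2 / t½ = 0.693147 / 38.4 = 0.01805 h⁻¹
t = ln(C₀ / C) / k = ln(0.5756 / 0.390) / 0.01805
  = ln(1.476) / 0.01805 = 0.3893 / 0.01805 = 21.57 h

22 h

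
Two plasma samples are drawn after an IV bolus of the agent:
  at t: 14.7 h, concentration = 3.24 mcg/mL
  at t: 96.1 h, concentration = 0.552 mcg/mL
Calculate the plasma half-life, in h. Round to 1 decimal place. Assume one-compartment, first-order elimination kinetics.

31.9 h

k = ln(C₁/C₂) / (t₂ − t₁) = ln(3.24/0.552) / (96.1 − 14.7)
  = 1.770 / 81.40 = 0.02174 h⁻¹
t½ = ln2 / k = 0.693147 / 0.02174 = 31.88 h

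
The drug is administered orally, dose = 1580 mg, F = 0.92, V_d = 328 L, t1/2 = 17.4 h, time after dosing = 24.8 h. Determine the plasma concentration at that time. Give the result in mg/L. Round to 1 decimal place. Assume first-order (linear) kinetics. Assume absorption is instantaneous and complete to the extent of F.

Amount reaching circulation = F × Dose = 0.92 × 1580 = 1454 mg
C₀ = F·Dose / Vd = 1454 / 328 = 4.433 mg/L
k = ln2 / t½ = 0.693147 / 17.4 = 0.03984 h⁻¹
C = C₀ · e^(−k·t) = 4.433 × e^(−0.03984 × 24.8)
  = 4.433 × 0.3723 = 1.650 mg/L

1.7 mg/L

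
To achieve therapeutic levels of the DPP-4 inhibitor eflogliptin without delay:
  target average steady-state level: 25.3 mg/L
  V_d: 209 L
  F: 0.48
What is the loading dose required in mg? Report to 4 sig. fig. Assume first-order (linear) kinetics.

11020 mg

LD = Css × Vd / F = 25.3 × 209 / 0.48 = 11020 mg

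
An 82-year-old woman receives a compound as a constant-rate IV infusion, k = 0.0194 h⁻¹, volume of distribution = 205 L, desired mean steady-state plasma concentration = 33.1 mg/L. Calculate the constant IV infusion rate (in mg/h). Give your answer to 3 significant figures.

CL = k × Vd = 0.01940 × 205 = 3.977 L/h
At steady state, infusion rate R₀ = Css × CL = 33.1 × 3.977 = 131.6 mg/h

132 mg/h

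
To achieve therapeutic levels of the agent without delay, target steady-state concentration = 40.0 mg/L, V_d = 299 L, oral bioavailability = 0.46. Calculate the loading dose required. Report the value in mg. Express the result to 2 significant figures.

LD = Css × Vd / F = 40.0 × 299 / 0.46 = 26000 mg

26000 mg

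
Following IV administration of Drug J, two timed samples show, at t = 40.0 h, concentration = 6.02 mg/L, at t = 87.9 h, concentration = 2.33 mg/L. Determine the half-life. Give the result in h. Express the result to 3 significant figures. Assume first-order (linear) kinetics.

35.0 h

k = ln(C₁/C₂) / (t₂ − t₁) = ln(6.02/2.33) / (87.9 − 40.0)
  = 0.9492 / 47.90 = 0.01982 h⁻¹
t½ = ln2 / k = 0.693147 / 0.01982 = 34.97 h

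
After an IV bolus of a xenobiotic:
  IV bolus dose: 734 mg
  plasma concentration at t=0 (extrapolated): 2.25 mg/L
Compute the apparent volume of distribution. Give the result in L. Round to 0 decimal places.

326 L

Vd = Dose / C₀ = 734.0 / 2.25 = 326.2 L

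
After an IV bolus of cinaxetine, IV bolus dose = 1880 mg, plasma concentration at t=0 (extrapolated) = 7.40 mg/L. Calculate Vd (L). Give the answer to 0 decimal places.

Vd = Dose / C₀ = 1880 / 7.40 = 254.1 L

254 L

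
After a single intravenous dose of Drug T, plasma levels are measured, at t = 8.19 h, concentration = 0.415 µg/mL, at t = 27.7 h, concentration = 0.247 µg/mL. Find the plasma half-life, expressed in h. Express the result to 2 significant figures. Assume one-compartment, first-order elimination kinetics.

k = ln(C₁/C₂) / (t₂ − t₁) = ln(0.415/0.247) / (27.7 − 8.19)
  = 0.5189 / 19.51 = 0.02660 h⁻¹
t½ = ln2 / k = 0.693147 / 0.02660 = 26.06 h

26 h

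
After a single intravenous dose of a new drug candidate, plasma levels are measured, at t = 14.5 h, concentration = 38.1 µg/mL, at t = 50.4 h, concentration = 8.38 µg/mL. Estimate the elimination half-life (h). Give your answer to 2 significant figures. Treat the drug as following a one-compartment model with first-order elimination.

k = ln(C₁/C₂) / (t₂ − t₁) = ln(38.1/8.38) / (50.4 − 14.5)
  = 1.514 / 35.90 = 0.04217 h⁻¹
t½ = ln2 / k = 0.693147 / 0.04217 = 16.44 h

16 h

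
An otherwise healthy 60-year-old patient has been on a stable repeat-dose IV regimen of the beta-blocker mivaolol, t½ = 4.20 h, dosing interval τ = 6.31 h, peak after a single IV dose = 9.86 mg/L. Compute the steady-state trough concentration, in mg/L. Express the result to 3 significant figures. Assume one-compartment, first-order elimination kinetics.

5.38 mg/L

k = ln2 / t½ = 0.693147 / 4.20 = 0.1650 h⁻¹
e^(−kτ) = e^(−0.1650 × 6.31) = 0.3530
Accumulation ratio R = 1 / (1 − e^(−kτ)) = 1 / (1 − 0.3530) = 1.546
Steady-state trough = C₀ × R × e^(−kτ) = 9.86 × 1.546 × 0.3530 = 5.381 mg/L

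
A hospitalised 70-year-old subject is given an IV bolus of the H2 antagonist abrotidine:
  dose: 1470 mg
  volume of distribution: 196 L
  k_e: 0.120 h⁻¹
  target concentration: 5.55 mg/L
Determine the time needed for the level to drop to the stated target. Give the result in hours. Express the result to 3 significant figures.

2.51 h

C₀ = Dose / Vd = 1470 / 196 = 7.500 mg/L
t = ln(C₀ / C) / k = ln(7.500 / 5.55) / 0.1200
  = ln(1.351) / 0.1200 = 0.3008 / 0.1200 = 2.507 h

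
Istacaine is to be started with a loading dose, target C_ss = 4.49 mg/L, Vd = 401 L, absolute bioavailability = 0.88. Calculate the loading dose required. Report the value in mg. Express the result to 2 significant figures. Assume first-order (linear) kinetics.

2000 mg

LD = Css × Vd / F = 4.49 × 401 / 0.88 = 2046 mg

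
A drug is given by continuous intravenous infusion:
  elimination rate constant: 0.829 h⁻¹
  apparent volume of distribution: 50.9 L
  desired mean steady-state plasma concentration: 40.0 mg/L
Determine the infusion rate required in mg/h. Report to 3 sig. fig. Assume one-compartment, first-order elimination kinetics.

1690 mg/h

CL = k × Vd = 0.8290 × 50.9 = 42.20 L/h
At steady state, infusion rate R₀ = Css × CL = 40.0 × 42.20 = 1688 mg/h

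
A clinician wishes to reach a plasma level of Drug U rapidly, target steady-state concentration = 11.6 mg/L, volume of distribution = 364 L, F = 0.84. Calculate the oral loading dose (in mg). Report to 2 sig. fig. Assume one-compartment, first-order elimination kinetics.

5000 mg

LD = Css × Vd / F = 11.6 × 364 / 0.84 = 5027 mg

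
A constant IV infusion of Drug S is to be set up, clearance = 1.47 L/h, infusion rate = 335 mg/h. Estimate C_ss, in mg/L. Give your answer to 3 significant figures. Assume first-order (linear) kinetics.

228 mg/L

At steady state Css = R₀ / CL = 335 / 1.470 = 227.9 mg/L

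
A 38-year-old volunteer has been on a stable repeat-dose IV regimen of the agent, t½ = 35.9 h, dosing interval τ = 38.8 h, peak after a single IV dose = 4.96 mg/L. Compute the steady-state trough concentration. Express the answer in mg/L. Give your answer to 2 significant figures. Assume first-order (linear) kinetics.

4.4 mg/L

k = ln2 / t½ = 0.693147 / 35.9 = 0.01931 h⁻¹
e^(−kτ) = e^(−0.01931 × 38.8) = 0.4727
Accumulation ratio R = 1 / (1 − e^(−kτ)) = 1 / (1 − 0.4727) = 1.896
Steady-state trough = C₀ × R × e^(−kτ) = 4.96 × 1.896 × 0.4727 = 4.445 mg/L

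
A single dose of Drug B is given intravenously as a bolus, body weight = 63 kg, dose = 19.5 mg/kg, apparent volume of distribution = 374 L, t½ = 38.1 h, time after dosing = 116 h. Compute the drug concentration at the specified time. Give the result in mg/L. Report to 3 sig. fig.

0.398 mg/L

Total dose = 19.5 × 63 = 1229 mg
C₀ = Dose / Vd = 1229 / 374 = 3.286 mg/L
k = ln2 / t½ = 0.693147 / 38.1 = 0.01819 h⁻¹
C = C₀ · e^(−k·t) = 3.286 × e^(−0.01819 × 116)
  = 3.286 × 0.1212 = 0.3983 mg/L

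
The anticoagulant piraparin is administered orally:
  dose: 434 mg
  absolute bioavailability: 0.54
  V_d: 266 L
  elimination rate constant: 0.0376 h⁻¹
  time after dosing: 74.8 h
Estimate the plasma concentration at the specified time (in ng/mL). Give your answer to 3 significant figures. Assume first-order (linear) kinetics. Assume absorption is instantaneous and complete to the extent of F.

52.9 ng/mL

Amount reaching circulation = F × Dose = 0.54 × 434.0 = 234.4 mg
C₀ = F·Dose / Vd = 234.4 / 266 = 0.8812 mg/L
C = C₀ · e^(−k·t) = 0.8812 × e^(−0.03760 × 74.8)
  = 0.8812 × 0.06006 = 0.05292 mg/L
Convert: 0.05292 mg/L × 1000 = 52.92 ng/mL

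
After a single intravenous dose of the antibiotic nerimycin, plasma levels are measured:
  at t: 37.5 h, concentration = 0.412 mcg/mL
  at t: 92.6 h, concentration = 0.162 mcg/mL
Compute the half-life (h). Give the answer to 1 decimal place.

k = ln(C₁/C₂) / (t₂ − t₁) = ln(0.412/0.162) / (92.6 − 37.5)
  = 0.9334 / 55.10 = 0.01694 h⁻¹
t½ = ln2 / k = 0.693147 / 0.01694 = 40.92 h

40.9 h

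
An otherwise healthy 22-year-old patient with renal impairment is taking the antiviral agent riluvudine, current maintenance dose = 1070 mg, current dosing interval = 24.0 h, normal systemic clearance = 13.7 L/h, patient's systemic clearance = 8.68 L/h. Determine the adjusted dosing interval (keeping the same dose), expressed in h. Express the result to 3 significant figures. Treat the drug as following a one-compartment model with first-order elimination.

To keep the same average steady-state level, dosing rate must scale with clearance.
CL ratio = 8.68 / 13.7 = 0.6336
New interval (same dose) = 24.0 / 0.6336 = 37.88 h

37.9 h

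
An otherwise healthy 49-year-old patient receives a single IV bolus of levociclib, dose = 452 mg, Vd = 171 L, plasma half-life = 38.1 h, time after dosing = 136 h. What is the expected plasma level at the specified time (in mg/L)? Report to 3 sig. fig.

0.223 mg/L

C₀ = Dose / Vd = 452.0 / 171 = 2.643 mg/L
k = ln2 / t½ = 0.693147 / 38.1 = 0.01819 h⁻¹
C = C₀ · e^(−k·t) = 2.643 × e^(−0.01819 × 136)
  = 2.643 × 0.08426 = 0.2227 mg/L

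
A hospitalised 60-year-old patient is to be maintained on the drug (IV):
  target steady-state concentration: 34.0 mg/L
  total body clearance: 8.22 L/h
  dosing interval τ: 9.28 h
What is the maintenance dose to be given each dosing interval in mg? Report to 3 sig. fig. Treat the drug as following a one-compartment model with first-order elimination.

At steady state, Dose/τ = Css × CL.
Dose = Css × CL × τ = 34.0 × 8.220 × 9.28 = 2594 mg

2590 mg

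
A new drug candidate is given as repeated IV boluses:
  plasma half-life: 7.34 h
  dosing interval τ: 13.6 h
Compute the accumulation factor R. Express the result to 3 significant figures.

1.38

k = ln2 / t½ = 0.693147 / 7.34 = 0.09443 h⁻¹
e^(−kτ) = e^(−0.09443 × 13.6) = 0.2769
Accumulation ratio R = 1 / (1 − e^(−kτ)) = 1 / (1 − 0.2769) = 1.383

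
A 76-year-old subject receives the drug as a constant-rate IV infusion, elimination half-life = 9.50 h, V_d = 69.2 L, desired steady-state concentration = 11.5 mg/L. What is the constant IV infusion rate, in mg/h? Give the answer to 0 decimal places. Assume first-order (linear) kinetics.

k = ln2 / t½ = 0.693147 / 9.50 = 0.07296 h⁻¹
CL = k × Vd = 0.07296 × 69.2 = 5.049 L/h
At steady state, infusion rate R₀ = Css × CL = 11.5 × 5.049 = 58.06 mg/h

58 mg/h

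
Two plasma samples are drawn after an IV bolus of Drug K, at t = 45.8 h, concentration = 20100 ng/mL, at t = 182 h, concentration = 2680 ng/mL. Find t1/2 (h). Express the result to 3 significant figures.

k = ln(C₁/C₂) / (t₂ − t₁) = ln(20100/2680) / (182 − 45.8)
  = 2.015 / 136.2 = 0.01479 h⁻¹
t½ = ln2 / k = 0.693147 / 0.01479 = 46.87 h

46.9 h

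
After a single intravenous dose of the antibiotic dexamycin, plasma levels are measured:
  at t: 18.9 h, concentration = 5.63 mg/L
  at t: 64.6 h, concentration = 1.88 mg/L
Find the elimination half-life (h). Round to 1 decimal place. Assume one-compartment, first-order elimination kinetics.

28.9 h

k = ln(C₁/C₂) / (t₂ − t₁) = ln(5.63/1.88) / (64.6 − 18.9)
  = 1.097 / 45.70 = 0.02400 h⁻¹
t½ = ln2 / k = 0.693147 / 0.02400 = 28.88 h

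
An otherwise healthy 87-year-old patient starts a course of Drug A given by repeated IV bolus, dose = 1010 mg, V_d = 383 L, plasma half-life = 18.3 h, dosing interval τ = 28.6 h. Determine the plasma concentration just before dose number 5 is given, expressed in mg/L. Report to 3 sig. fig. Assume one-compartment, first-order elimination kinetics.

C₀ per dose = Dose / Vd = 1010 / 383 = 2.637 mg/L
k = ln2 / t½ = 0.693147 / 18.3 = 0.03788 h⁻¹
Fraction remaining after one interval: r = e^(−kτ) = e^(−0.03788 × 28.6) = 0.3385
Before dose 5, 4 doses have been given (aged 1τ, 2τ, 3τ, 4τ).
C_trough = C₀ × (r + r² + … + r^4) = C₀ × r(1−r^4)/(1−r)
        = 2.637 × 0.3385 × (1 − 0.01313) / (1 − 0.3385) = 1.332 mg/L

1.33 mg/L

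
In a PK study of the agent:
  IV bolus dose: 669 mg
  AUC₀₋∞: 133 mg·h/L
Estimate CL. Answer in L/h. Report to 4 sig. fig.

CL = Dose / AUC = 669 / 133 = 5.030 L/h

5.030 L/h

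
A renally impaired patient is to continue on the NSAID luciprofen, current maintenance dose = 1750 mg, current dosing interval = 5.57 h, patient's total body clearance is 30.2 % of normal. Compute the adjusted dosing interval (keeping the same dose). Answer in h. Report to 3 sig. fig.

18.4 h

To keep the same average steady-state level, dosing rate must scale with clearance.
CL ratio = 30.2 / 100 = 0.3020
New interval (same dose) = 5.57 / 0.3020 = 18.44 h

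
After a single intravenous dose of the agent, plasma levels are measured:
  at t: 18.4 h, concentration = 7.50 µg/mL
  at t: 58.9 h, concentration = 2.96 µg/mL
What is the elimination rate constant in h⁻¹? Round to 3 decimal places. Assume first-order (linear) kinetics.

0.023 h⁻¹

k = ln(C₁/C₂) / (t₂ − t₁) = ln(7.50/2.96) / (58.9 − 18.4)
  = 0.9297 / 40.50 = 0.02296 h⁻¹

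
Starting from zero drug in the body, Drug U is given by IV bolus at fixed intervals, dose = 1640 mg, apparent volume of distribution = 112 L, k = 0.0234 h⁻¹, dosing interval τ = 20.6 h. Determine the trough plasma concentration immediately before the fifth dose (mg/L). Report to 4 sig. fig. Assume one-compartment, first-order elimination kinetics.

C₀ per dose = Dose / Vd = 1640 / 112 = 14.64 mg/L
Fraction remaining after one interval: r = e^(−kτ) = e^(−0.02340 × 20.6) = 0.6175
Before dose 5, 4 doses have been given (aged 1τ, 2τ, 3τ, 4τ).
C_trough = C₀ × (r + r² + … + r^4) = C₀ × r(1−r^4)/(1−r)
        = 14.64 × 0.6175 × (1 − 0.1454) / (1 − 0.6175) = 20.20 mg/L

20.20 mg/L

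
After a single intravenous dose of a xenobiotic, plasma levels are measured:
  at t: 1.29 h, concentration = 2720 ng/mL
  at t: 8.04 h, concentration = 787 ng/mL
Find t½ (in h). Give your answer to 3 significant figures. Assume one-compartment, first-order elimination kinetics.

k = ln(C₁/C₂) / (t₂ − t₁) = ln(2720/787) / (8.04 − 1.29)
  = 1.240 / 6.750 = 0.1837 h⁻¹
t½ = ln2 / k = 0.693147 / 0.1837 = 3.773 h

3.77 h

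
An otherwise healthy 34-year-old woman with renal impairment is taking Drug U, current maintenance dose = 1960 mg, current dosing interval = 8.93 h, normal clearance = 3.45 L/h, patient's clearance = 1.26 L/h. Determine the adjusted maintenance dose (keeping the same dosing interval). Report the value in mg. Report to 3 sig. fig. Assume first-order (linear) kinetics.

716 mg

To keep the same average steady-state level, dosing rate must scale with clearance.
CL ratio = 1.26 / 3.45 = 0.3652
New dose (same interval) = 1960 × 0.3652 = 715.8 mg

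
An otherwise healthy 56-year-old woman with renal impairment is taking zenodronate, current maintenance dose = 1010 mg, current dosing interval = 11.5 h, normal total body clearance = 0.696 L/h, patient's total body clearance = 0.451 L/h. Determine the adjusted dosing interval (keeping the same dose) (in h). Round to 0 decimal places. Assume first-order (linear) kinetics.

18 h

To keep the same average steady-state level, dosing rate must scale with clearance.
CL ratio = 0.451 / 0.696 = 0.6480
New interval (same dose) = 11.5 / 0.6480 = 17.75 h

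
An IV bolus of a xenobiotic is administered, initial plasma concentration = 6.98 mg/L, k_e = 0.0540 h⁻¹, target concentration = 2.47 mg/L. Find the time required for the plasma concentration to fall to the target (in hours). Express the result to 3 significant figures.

19.2 h

t = ln(C₀ / C) / k = ln(6.980 / 2.47) / 0.05400
  = ln(2.826) / 0.05400 = 1.039 / 0.05400 = 19.24 h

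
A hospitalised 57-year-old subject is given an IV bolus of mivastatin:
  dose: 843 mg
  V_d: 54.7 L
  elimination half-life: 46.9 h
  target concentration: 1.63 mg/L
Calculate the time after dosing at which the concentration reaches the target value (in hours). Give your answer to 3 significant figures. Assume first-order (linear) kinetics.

C₀ = Dose / Vd = 843.0 / 54.7 = 15.41 mg/L
k = ln2 / t½ = 0.693147 / 46.9 = 0.01478 h⁻¹
t = ln(C₀ / C) / k = ln(15.41 / 1.63) / 0.01478
  = ln(9.454) / 0.01478 = 2.246 / 0.01478 = 152.0 h

152 h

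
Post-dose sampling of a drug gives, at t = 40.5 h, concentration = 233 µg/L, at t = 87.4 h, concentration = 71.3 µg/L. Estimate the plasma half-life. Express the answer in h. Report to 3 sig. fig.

27.5 h

k = ln(C₁/C₂) / (t₂ − t₁) = ln(233/71.3) / (87.4 − 40.5)
  = 1.184 / 46.90 = 0.02525 h⁻¹
t½ = ln2 / k = 0.693147 / 0.02525 = 27.45 h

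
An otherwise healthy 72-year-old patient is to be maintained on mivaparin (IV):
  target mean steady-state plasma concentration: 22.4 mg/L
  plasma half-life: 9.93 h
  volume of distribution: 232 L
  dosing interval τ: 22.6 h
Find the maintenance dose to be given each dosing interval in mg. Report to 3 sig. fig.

k = ln2 / t½ = 0.693147 / 9.93 = 0.06980 h⁻¹
CL = k × Vd = 0.06980 × 232 = 16.19 L/h
At steady state, Dose/τ = Css × CL.
Dose = Css × CL × τ = 22.4 × 16.19 × 22.6 = 8196 mg

8200 mg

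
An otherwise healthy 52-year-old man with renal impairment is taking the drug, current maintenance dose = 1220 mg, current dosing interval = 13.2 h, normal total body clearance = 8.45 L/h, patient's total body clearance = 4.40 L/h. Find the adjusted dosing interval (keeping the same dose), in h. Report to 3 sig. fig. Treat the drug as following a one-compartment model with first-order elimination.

25.4 h

To keep the same average steady-state level, dosing rate must scale with clearance.
CL ratio = 4.40 / 8.45 = 0.5207
New interval (same dose) = 13.2 / 0.5207 = 25.35 h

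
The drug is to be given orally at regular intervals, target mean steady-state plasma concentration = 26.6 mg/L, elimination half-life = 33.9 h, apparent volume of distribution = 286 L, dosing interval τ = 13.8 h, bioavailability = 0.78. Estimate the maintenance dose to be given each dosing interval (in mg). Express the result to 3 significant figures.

2750 mg

k = ln2 / t½ = 0.693147 / 33.9 = 0.02045 h⁻¹
CL = k × Vd = 0.02045 × 286 = 5.849 L/h
At steady state, F × (Dose/τ) = Css × CL.
Dose = Css × CL × τ / F = 26.6 × 5.849 × 13.8 / 0.78 = 2753 mg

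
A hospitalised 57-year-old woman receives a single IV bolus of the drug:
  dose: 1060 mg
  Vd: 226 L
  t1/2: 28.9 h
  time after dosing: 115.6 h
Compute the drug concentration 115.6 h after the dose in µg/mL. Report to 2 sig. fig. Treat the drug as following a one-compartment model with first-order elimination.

C₀ = Dose / Vd = 1060 / 226 = 4.690 mg/L
k = ln2 / t½ = 0.693147 / 28.9 = 0.02398 h⁻¹
t / t½ = 115.6 / 28.9 = 4 half-lives
C = C₀ × (1/2)^4 = 4.690 × 0.06250 = 0.2931 mg/L
(0.2931 mg/L = 0.2931 µg/mL)

0.29 µg/mL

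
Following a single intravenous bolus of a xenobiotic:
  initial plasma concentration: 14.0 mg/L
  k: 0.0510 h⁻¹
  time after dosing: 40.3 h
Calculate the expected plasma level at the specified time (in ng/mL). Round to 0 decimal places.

C = C₀ · e^(−k·t) = 14.00 × e^(−0.05100 × 40.3)
  = 14.00 × 0.1281 = 1.793 mg/L
Convert: 1.793 mg/L × 1000 = 1793 ng/mL

1793 ng/mL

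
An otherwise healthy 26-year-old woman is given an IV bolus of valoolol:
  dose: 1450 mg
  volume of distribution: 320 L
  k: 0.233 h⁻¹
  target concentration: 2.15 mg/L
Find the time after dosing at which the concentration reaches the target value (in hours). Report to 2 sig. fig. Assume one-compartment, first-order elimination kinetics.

C₀ = Dose / Vd = 1450 / 320 = 4.531 mg/L
t = ln(C₀ / C) / k = ln(4.531 / 2.15) / 0.2330
  = ln(2.107) / 0.2330 = 0.7453 / 0.2330 = 3.199 h

3.2 h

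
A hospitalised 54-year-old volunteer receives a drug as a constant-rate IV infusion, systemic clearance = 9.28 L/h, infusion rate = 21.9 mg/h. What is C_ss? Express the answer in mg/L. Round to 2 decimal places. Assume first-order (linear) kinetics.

2.36 mg/L

At steady state Css = R₀ / CL = 21.9 / 9.280 = 2.360 mg/L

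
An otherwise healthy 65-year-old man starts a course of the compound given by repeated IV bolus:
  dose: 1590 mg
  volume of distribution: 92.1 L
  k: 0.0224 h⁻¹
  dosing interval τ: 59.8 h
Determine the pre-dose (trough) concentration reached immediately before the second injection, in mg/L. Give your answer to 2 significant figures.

4.5 mg/L

C₀ per dose = Dose / Vd = 1590 / 92.1 = 17.26 mg/L
Fraction remaining after one interval: r = e^(−kτ) = e^(−0.02240 × 59.8) = 0.2620
Before dose 2, 1 dose has been given (aged 1τ).
C_trough = C₀ × r = 17.26 × 0.2620 = 4.522 mg/L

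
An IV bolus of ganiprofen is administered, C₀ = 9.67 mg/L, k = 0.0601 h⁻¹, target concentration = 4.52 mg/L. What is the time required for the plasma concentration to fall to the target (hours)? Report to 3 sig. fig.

t = ln(C₀ / C) / k = ln(9.670 / 4.52) / 0.06010
  = ln(2.139) / 0.06010 = 0.7603 / 0.06010 = 12.65 h

12.7 h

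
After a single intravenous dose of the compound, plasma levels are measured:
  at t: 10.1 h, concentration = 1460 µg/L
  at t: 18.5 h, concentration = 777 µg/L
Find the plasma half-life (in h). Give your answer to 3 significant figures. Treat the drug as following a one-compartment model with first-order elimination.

k = ln(C₁/C₂) / (t₂ − t₁) = ln(1460/777) / (18.5 − 10.1)
  = 0.6308 / 8.400 = 0.07510 h⁻¹
t½ = ln2 / k = 0.693147 / 0.07510 = 9.230 h

9.23 h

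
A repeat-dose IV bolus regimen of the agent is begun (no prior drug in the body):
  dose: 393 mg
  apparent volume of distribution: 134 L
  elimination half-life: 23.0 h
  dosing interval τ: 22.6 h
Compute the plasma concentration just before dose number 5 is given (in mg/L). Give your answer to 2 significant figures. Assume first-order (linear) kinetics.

2.8 mg/L

C₀ per dose = Dose / Vd = 393 / 134 = 2.933 mg/L
k = ln2 / t½ = 0.693147 / 23.0 = 0.03014 h⁻¹
Fraction remaining after one interval: r = e^(−kτ) = e^(−0.03014 × 22.6) = 0.5060
Before dose 5, 4 doses have been given (aged 1τ, 2τ, 3τ, 4τ).
C_trough = C₀ × (r + r² + … + r^4) = C₀ × r(1−r^4)/(1−r)
        = 2.933 × 0.5060 × (1 − 0.06555) / (1 − 0.5060) = 2.807 mg/L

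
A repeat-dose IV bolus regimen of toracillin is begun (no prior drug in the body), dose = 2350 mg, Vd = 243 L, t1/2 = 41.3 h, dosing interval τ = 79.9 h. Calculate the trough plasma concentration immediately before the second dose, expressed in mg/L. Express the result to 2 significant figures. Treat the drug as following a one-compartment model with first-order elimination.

C₀ per dose = Dose / Vd = 2350 / 243 = 9.671 mg/L
k = ln2 / t½ = 0.693147 / 41.3 = 0.01678 h⁻¹
Fraction remaining after one interval: r = e^(−kτ) = e^(−0.01678 × 79.9) = 0.2617
Before dose 2, 1 dose has been given (aged 1τ).
C_trough = C₀ × r = 9.671 × 0.2617 = 2.531 mg/L

2.5 mg/L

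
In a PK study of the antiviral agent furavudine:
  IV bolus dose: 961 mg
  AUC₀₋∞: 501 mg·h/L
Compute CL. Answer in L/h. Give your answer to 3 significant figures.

CL = Dose / AUC = 961 / 501 = 1.918 L/h

1.92 L/h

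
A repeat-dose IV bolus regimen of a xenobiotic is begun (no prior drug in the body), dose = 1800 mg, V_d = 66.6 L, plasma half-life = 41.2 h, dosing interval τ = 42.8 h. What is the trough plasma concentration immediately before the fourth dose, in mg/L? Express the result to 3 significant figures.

22.7 mg/L

C₀ per dose = Dose / Vd = 1800 / 66.6 = 27.03 mg/L
k = ln2 / t½ = 0.693147 / 41.2 = 0.01682 h⁻¹
Fraction remaining after one interval: r = e^(−kτ) = e^(−0.01682 × 42.8) = 0.4868
Before dose 4, 3 doses have been given (aged 1τ, 2τ, 3τ).
C_trough = C₀ × (r + r² + … + r^3) = C₀ × r(1−r^3)/(1−r)
        = 27.03 × 0.4868 × (1 − 0.1154) / (1 − 0.4868) = 22.68 mg/L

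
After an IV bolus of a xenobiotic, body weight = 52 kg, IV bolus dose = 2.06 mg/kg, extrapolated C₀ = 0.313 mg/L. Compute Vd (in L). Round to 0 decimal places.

342 L

Dose = 2.06 × 52 = 107.1 mg
Vd = Dose / C₀ = 107.1 / 0.313 = 342.2 L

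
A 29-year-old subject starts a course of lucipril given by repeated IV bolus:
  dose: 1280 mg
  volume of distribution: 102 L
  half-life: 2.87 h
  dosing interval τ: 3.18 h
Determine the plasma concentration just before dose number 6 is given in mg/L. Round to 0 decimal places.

11 mg/L

C₀ per dose = Dose / Vd = 1280 / 102 = 12.55 mg/L
k = ln2 / t½ = 0.693147 / 2.87 = 0.2415 h⁻¹
Fraction remaining after one interval: r = e^(−kτ) = e^(−0.2415 × 3.18) = 0.4640
Before dose 6, 5 doses have been given (aged 1τ, 2τ, 3τ, 4τ, 5τ).
C_trough = C₀ × (r + r² + … + r^5) = C₀ × r(1−r^5)/(1−r)
        = 12.55 × 0.4640 × (1 − 0.02151) / (1 − 0.4640) = 10.63 mg/L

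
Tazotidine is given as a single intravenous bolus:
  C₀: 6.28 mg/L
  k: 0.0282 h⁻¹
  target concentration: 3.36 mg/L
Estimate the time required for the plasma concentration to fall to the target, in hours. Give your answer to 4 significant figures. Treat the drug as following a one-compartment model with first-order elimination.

t = ln(C₀ / C) / k = ln(6.280 / 3.36) / 0.02820
  = ln(1.869) / 0.02820 = 0.6254 / 0.02820 = 22.18 h

22.18 h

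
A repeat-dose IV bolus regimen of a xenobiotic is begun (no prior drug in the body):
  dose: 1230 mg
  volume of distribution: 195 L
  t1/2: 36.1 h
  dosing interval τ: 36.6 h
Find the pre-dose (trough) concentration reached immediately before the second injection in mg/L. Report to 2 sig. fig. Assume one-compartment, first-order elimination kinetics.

C₀ per dose = Dose / Vd = 1230 / 195 = 6.308 mg/L
k = ln2 / t½ = 0.693147 / 36.1 = 0.01920 h⁻¹
Fraction remaining after one interval: r = e^(−kτ) = e^(−0.01920 × 36.6) = 0.4952
Before dose 2, 1 dose has been given (aged 1τ).
C_trough = C₀ × r = 6.308 × 0.4952 = 3.124 mg/L

3.1 mg/L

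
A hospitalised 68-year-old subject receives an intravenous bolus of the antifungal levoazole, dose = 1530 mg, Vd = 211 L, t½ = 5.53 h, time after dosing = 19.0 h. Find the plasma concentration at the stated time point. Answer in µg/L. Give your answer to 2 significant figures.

670 µg/L

C₀ = Dose / Vd = 1530 / 211 = 7.251 mg/L
k = ln2 / t½ = 0.693147 / 5.53 = 0.1253 h⁻¹
C = C₀ · e^(−k·t) = 7.251 × e^(−0.1253 × 19.0)
  = 7.251 × 0.09249 = 0.6706 mg/L
Convert: 0.6706 mg/L × 1000 = 670.6 µg/L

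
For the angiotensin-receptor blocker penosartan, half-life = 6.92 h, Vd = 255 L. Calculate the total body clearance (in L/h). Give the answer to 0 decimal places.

k = ln2 / t½ = 0.693147 / 6.92 = 0.1002 h⁻¹
CL = k × Vd = 0.1002 × 255 = 25.55 L/h

26 L/h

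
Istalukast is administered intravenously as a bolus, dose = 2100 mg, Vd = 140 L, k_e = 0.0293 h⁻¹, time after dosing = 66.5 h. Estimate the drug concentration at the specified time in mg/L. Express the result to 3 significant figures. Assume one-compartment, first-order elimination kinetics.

2.14 mg/L

C₀ = Dose / Vd = 2100 / 140 = 15.00 mg/L
C = C₀ · e^(−k·t) = 15.00 × e^(−0.02930 × 66.5)
  = 15.00 × 0.1425 = 2.138 mg/L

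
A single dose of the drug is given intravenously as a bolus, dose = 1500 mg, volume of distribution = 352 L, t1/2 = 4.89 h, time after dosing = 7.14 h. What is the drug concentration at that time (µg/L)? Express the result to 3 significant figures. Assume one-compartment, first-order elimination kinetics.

1550 µg/L

C₀ = Dose / Vd = 1500 / 352 = 4.261 mg/L
k = ln2 / t½ = 0.693147 / 4.89 = 0.1417 h⁻¹
C = C₀ · e^(−k·t) = 4.261 × e^(−0.1417 × 7.14)
  = 4.261 × 0.3636 = 1.549 mg/L
Convert: 1.549 mg/L × 1000 = 1549 µg/L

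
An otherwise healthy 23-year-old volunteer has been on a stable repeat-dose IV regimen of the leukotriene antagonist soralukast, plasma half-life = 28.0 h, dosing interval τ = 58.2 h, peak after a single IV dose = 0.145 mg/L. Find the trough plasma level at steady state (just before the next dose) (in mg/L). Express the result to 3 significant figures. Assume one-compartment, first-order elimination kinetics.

0.0450 mg/L

k = ln2 / t½ = 0.693147 / 28.0 = 0.02476 h⁻¹
e^(−kτ) = e^(−0.02476 × 58.2) = 0.2367
Accumulation ratio R = 1 / (1 − e^(−kτ)) = 1 / (1 − 0.2367) = 1.310
Steady-state trough = C₀ × R × e^(−kτ) = 0.145 × 1.310 × 0.2367 = 0.04496 mg/L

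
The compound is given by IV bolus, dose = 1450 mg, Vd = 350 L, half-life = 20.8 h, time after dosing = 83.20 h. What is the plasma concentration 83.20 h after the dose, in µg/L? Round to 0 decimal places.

C₀ = Dose / Vd = 1450 / 350 = 4.143 mg/L
k = ln2 / t½ = 0.693147 / 20.8 = 0.03332 h⁻¹
t / t½ = 83.20 / 20.8 = 4 half-lives
C = C₀ × (1/2)^4 = 4.143 × 0.06250 = 0.2589 mg/L
Convert: 0.2589 mg/L × 1000 = 258.9 µg/L

259 µg/L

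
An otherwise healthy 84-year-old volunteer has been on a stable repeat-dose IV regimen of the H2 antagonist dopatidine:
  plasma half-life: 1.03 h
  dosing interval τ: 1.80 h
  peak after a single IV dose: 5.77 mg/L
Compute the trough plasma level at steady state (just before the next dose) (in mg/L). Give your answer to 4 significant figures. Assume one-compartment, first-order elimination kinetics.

k = ln2 / t½ = 0.693147 / 1.03 = 0.6730 h⁻¹
e^(−kτ) = e^(−0.6730 × 1.80) = 0.2978
Accumulation ratio R = 1 / (1 − e^(−kτ)) = 1 / (1 − 0.2978) = 1.424
Steady-state trough = C₀ × R × e^(−kτ) = 5.77 × 1.424 × 0.2978 = 2.447 mg/L

2.447 mg/L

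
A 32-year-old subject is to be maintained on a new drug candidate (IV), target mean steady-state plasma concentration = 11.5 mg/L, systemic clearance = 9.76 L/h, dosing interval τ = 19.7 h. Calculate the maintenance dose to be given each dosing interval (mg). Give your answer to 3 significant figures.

At steady state, Dose/τ = Css × CL.
Dose = Css × CL × τ = 11.5 × 9.760 × 19.7 = 2211 mg

2210 mg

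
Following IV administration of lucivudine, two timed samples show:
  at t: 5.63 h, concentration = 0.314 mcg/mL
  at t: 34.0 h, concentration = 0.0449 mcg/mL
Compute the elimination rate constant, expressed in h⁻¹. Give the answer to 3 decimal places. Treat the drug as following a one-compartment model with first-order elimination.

k = ln(C₁/C₂) / (t₂ − t₁) = ln(0.314/0.0449) / (34.0 − 5.63)
  = 1.945 / 28.37 = 0.06856 h⁻¹

0.069 h⁻¹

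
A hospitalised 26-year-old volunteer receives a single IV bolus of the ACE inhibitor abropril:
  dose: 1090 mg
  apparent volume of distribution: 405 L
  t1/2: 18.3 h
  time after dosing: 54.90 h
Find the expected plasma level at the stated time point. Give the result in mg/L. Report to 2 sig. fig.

C₀ = Dose / Vd = 1090 / 405 = 2.691 mg/L
k = ln2 / t½ = 0.693147 / 18.3 = 0.03788 h⁻¹
t / t½ = 54.90 / 18.3 = 3 half-lives
C = C₀ × (1/2)^3 = 2.691 × 0.1250 = 0.3364 mg/L

0.34 mg/L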